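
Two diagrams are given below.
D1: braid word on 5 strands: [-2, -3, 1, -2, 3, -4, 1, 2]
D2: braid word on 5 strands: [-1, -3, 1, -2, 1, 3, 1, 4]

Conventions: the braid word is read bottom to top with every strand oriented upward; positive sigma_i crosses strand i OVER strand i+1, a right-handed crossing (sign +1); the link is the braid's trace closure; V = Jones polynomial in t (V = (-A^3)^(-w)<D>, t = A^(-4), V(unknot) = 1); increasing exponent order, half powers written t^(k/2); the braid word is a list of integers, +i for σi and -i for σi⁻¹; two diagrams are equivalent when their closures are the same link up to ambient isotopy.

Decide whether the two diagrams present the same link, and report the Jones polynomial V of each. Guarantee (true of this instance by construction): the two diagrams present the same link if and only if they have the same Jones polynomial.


same link: yes
V(D1) = 1 + t + t^2 + t^3  [8 crossings, <D> = A^-12 + A^-8 + A^-4 + 1, w = 0]
D2 (bracket A^-6 + A^-2 + A^2 + A^6; 8 crossings at w = +2): V = 1 + t + t^2 + t^3
note: one V(t) for all 2 diagrams — one class (guaranteed)


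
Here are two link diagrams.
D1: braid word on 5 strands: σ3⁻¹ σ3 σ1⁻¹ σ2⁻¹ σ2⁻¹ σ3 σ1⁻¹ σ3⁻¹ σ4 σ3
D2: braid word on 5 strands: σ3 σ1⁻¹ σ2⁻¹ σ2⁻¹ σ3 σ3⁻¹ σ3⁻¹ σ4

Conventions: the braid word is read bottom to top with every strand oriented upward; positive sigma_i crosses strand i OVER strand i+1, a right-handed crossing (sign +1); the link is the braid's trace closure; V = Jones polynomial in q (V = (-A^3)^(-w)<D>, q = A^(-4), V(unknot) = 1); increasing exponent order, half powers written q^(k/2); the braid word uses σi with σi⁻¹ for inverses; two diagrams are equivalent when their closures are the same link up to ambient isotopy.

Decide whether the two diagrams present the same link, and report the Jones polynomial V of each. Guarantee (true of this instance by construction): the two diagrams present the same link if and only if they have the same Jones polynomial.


equivalent: no
V(D1) = q^-5 + 2q^-3 + q^-1  (w -2, c 10, <D> = A^-2 + 2A^6 + A^14)
V(D2) = q^-3 + q^-2 + q^-1 + 1  (w -2, c 8, <D> = A^-6 + A^-2 + A^2 + A^6)
why: 2 classes among 2 diagrams; unequal V(q) rules out equality


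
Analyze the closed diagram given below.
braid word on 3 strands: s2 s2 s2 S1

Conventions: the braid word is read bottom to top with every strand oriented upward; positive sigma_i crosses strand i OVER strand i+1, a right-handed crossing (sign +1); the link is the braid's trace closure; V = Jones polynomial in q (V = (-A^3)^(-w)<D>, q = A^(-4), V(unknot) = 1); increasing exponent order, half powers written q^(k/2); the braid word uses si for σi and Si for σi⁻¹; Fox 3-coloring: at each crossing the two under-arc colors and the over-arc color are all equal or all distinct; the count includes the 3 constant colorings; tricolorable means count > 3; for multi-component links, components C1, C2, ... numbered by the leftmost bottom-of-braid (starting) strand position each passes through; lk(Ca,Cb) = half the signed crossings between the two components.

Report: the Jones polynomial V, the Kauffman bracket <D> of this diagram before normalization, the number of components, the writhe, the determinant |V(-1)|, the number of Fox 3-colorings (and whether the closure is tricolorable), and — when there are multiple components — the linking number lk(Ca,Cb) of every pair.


V(q) = q + q^3 - q^4
bracket: -A^-10 + A^-6 + A^2, w = +2
1 component, writhe +2, over 4 crossings
det 3, colorings 9 of 3^4 — tricolorable
observation: V spans 3 powers of q: at least 3 crossings in any diagram


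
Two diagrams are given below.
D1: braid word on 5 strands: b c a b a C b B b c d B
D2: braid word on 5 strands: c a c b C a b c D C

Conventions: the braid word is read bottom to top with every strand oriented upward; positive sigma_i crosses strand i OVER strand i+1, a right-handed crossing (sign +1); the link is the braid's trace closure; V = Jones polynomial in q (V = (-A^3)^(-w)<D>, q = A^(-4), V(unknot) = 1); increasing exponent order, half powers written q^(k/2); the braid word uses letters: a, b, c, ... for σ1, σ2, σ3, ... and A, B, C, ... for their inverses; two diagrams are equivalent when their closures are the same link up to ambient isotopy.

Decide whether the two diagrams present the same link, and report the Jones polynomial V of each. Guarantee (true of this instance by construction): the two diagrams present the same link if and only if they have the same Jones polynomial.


same link: yes
V(D1) = q - q^2 + 2q^3 - q^4 + q^5 - q^6  [12 crossings, <D> = -A^-6 + A^-2 - A^2 + 2A^6 - A^10 + A^14, w = +6]
V(D2) = q - q^2 + 2q^3 - q^4 + q^5 - q^6  [10 crossings, <D> = -A^-12 + A^-8 - A^-4 + 2 - A^4 + A^8, w = +4]
insight: from 12 to 10 crossings by R-moves: one link, two diagrams


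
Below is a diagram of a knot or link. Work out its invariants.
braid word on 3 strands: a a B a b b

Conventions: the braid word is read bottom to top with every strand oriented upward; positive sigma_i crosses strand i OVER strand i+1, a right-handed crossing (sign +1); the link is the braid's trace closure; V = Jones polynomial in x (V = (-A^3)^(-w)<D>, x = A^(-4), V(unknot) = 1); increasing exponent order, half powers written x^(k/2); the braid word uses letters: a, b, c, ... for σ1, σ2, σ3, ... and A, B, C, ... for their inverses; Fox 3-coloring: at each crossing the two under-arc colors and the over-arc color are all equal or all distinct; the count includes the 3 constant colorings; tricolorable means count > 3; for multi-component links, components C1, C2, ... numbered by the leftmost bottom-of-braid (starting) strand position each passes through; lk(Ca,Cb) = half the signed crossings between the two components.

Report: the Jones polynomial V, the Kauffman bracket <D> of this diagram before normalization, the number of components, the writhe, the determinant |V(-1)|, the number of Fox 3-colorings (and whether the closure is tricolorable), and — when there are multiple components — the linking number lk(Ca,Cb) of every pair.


Jones polynomial: V(x) = x - x^2 + 2x^3 - x^4 + x^5 - x^6
<D> = -A^-12 + A^-8 - A^-4 + 2 - A^4 + A^8; writhe +4
components 1, writhe +4 (6 crossings)
3-colorings: 3 of 3^6, det 7 — not tricolorable
note: w = +4 shifts under R1 moves; the (-A^3)^(-4) factor cancels that in V


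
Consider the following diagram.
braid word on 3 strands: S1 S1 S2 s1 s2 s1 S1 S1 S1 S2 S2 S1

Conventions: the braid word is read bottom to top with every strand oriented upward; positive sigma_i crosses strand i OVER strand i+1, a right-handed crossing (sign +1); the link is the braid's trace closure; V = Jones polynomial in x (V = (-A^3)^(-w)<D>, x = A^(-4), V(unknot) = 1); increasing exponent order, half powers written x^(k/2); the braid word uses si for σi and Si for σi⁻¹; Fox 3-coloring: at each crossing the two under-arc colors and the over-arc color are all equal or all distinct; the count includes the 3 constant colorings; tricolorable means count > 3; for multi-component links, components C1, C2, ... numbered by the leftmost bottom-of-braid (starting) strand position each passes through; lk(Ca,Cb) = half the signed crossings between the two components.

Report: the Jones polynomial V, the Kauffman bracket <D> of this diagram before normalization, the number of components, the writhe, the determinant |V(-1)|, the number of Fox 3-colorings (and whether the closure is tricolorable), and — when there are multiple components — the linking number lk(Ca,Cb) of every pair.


V(x) = -x^-9 + 2x^-8 - 3x^-7 + 3x^-6 - 3x^-5 + 3x^-4 - x^-3 + x^-2
bracket: A^-10 - A^-6 + 3A^-2 - 3A^2 + 3A^6 - 3A^10 + 2A^14 - A^18, w = -6
1 component, writhe -6, over 12 crossings
det 17, colorings 3 of 3^12 — not tricolorable
observation: w = -6 (over 12 crossings) is diagram-only; (-A^3)^(6) removes it from V


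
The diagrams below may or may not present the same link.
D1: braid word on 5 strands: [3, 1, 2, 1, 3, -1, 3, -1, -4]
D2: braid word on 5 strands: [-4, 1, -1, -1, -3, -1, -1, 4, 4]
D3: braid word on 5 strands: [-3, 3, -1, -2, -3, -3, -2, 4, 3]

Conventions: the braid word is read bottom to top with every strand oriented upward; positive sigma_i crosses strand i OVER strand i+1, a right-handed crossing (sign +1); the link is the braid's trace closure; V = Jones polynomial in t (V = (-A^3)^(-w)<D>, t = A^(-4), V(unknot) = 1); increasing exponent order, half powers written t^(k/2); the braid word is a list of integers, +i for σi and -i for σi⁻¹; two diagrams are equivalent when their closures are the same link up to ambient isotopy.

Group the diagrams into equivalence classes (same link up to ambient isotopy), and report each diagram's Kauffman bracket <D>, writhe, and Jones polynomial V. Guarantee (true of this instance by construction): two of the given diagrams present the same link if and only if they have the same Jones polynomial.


classes: {D1} | {D2} | {D3}
V(D1) = -t^(1/2) - t^(3/2) - t^(5/2) + t^(9/2)  [9 crossings, <D> = -A^-9 + A^-1 + A^3 + A^7, w = +3]
V(D2) = t^(-9/2) - t^(-5/2) - t^(-3/2) - t^(-1/2)  (w -3, c 9, <D> = A^-7 + A^-3 + A - A^9)
V(D3) = -t^(-9/2) - t^(-5/2) + t^(-3/2) - t^(-1/2)  [9 crossings, <D> = A^-7 - A^-3 + A + A^9, w = -3]
note: V(t) takes 3 values over 3 diagrams, fixing the grouping


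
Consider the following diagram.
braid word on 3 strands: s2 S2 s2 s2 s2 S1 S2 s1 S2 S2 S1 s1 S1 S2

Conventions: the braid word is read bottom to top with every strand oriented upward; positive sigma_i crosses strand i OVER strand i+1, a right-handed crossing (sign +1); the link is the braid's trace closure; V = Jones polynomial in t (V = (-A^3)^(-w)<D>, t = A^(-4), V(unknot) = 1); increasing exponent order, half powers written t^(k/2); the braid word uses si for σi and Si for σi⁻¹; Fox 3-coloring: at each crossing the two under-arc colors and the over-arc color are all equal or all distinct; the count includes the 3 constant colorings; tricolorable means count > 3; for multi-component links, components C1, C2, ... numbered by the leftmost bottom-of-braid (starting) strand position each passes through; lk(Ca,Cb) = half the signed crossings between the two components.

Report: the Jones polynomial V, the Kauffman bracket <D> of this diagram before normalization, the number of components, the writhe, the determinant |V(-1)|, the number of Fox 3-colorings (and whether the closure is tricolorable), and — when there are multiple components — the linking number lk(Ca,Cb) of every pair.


Jones polynomial: V(t) = -t^-5 + t^-4 - t^-3 + 2t^-2 - t^-1 + 2 - t
<D> = -A^-10 + 2A^-6 - A^-2 + 2A^2 - A^6 + A^10 - A^14; writhe -2
components 1, writhe -2 (14 crossings)
3-colorings: 9 of 3^14, det 9 — tricolorable
note: w = -2 shifts under R1 moves; the (-A^3)^(2) factor cancels that in V


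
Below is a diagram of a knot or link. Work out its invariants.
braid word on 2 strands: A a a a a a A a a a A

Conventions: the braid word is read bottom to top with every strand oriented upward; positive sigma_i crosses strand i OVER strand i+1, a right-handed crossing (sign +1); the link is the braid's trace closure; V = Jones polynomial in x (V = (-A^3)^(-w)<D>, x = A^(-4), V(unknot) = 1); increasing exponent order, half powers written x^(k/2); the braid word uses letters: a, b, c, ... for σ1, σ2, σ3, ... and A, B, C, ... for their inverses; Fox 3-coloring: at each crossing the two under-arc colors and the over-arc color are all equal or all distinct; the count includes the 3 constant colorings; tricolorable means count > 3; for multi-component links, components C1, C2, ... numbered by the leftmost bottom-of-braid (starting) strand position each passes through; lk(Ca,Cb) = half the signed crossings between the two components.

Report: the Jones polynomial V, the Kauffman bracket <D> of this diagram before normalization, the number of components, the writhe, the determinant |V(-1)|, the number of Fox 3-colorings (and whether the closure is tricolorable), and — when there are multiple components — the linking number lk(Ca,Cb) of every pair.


V(x) = x^2 + x^4 - x^5 + x^6 - x^7
bracket: A^-13 - A^-9 + A^-5 - A^-1 - A^7, w = +5
1 component, writhe +5, over 11 crossings
det 5, colorings 3 of 3^11 — not tricolorable
observation: det 5 = |V(-1)|; not divisible by 3, so not tricolorable


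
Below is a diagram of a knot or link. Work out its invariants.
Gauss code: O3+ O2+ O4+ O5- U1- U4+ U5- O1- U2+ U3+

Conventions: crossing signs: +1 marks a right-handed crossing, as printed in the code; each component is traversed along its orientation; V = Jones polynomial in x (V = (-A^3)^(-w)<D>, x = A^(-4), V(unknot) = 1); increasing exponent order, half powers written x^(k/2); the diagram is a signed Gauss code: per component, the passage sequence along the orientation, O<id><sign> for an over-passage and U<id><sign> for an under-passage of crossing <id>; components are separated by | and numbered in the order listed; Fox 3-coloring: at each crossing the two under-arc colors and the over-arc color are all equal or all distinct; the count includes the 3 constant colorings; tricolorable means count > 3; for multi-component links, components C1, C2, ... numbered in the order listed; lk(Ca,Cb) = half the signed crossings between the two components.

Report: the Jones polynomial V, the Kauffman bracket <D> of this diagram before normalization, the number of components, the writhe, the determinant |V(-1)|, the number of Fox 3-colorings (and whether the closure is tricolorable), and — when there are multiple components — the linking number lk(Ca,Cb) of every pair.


V(x) = 1
bracket: -A^3, w = +1
1 component, writhe +1, over 5 crossings
det 1, colorings 3 of 3^5 — not tricolorable
observation: w = +1 (over 5 crossings) is diagram-only; (-A^3)^(-1) removes it from V


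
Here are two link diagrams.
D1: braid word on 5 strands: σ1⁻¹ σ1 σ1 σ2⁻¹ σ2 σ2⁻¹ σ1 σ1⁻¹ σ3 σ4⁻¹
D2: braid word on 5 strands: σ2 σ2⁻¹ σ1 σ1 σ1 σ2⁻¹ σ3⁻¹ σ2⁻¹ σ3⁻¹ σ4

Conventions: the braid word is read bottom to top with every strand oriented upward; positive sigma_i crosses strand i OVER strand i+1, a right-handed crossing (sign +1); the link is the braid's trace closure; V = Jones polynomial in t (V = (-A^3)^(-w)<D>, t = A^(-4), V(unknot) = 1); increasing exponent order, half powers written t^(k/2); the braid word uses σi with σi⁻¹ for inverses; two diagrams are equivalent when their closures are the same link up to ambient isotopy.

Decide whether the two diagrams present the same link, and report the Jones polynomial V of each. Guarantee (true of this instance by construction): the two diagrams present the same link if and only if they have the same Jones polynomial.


same link: no
V(D1) = 1  [10 crossings, <D> = 1, w = 0]
V(D2) = -t^-3 + t^-2 - t^-1 + 3 - t + t^2 - t^3  (w 0, c 10, <D> = -A^-12 + A^-8 - A^-4 + 3 - A^4 + A^8 - A^12)
note: 2 values of V(t) split the 2 diagrams


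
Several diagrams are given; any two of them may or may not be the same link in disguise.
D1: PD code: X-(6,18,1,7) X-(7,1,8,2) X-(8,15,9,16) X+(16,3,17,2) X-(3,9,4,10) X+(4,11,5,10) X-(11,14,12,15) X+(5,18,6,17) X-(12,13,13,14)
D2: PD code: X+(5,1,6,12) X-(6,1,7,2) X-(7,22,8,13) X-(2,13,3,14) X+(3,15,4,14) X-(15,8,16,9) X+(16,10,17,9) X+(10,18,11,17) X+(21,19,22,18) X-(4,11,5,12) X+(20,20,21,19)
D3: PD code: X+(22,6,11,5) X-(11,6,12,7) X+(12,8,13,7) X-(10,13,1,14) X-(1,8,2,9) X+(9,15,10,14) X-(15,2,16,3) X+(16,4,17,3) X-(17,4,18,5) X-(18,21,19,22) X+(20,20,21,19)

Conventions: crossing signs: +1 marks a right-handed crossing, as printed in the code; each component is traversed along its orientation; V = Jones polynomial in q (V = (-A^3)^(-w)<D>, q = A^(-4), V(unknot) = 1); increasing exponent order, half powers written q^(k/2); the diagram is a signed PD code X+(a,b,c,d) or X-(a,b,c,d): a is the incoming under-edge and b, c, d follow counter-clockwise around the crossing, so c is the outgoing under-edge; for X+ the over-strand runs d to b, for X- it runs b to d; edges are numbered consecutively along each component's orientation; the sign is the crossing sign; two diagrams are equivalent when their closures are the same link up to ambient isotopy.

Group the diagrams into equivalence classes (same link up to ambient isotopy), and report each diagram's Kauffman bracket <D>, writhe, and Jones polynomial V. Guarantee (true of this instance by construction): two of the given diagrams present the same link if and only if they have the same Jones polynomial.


grouping into links: {D1, D2, D3}
V(D1) = -q^(-1/2) - q^(1/2)  (w -3, c 9, <D> = A^-11 + A^-7)
V(D2) = -q^(-1/2) - q^(1/2)  (w +1, c 11, <D> = A + A^5)
V(D3) = -q^(-1/2) - q^(1/2)  (w -1, c 11, <D> = A^-5 + A^-1)
key observation: all 3 diagrams share one V(q), hence one class


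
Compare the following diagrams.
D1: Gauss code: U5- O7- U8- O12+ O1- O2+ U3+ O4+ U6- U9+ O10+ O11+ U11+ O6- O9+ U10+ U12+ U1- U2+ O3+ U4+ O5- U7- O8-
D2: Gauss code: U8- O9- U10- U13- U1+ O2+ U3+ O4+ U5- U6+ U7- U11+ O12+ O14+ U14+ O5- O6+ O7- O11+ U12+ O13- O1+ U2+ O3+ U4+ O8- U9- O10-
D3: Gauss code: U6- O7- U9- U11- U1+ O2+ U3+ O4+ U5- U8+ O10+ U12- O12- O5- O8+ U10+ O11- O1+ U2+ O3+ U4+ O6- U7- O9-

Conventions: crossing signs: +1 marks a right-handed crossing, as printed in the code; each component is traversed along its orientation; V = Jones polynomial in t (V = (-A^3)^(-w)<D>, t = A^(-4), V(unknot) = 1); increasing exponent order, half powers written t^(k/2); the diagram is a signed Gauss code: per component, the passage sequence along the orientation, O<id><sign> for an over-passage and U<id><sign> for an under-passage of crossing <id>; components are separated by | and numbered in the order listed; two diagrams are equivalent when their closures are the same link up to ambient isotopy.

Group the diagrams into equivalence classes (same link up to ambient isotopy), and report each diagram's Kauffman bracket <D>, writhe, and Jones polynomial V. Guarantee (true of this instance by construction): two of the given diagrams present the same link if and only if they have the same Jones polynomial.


equivalence classes: {D1, D2, D3}
D1 (bracket -A^-6 + A^-2 - A^2 + 3A^6 - A^10 + A^14 - A^18; 12 crossings at w = +2): V = -t^-3 + t^-2 - t^-1 + 3 - t + t^2 - t^3
V(D2) = -t^-3 + t^-2 - t^-1 + 3 - t + t^2 - t^3  (w +2, c 14, <D> = -A^-6 + A^-2 - A^2 + 3A^6 - A^10 + A^14 - A^18)
V(D3) = -t^-3 + t^-2 - t^-1 + 3 - t + t^2 - t^3  (w 0, c 12, <D> = -A^-12 + A^-8 - A^-4 + 3 - A^4 + A^8 - A^12)
observation: all 3 diagrams share one V(t), hence one class


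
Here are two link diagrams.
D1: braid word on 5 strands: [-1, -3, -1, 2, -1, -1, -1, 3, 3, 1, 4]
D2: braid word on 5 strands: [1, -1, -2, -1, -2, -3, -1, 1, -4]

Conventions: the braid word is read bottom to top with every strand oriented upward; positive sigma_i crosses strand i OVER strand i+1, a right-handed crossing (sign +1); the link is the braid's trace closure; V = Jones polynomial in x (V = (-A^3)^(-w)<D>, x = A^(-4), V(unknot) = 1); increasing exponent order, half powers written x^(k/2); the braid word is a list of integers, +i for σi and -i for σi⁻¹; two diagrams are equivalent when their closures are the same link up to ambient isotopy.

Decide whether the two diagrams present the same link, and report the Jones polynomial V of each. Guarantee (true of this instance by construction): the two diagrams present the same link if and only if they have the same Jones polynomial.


equivalent: no
V(D1) = -x^(-11/2) + x^(-9/2) - x^(-7/2) - x^(-3/2)  (w -1, c 11, <D> = A^3 + A^11 - A^15 + A^19)
V(D2) = -x^(-5/2) - x^(-1/2)  (w -5, c 9, <D> = A^-13 + A^-5)
why: V(x) takes 2 values over 2 diagrams, fixing the grouping


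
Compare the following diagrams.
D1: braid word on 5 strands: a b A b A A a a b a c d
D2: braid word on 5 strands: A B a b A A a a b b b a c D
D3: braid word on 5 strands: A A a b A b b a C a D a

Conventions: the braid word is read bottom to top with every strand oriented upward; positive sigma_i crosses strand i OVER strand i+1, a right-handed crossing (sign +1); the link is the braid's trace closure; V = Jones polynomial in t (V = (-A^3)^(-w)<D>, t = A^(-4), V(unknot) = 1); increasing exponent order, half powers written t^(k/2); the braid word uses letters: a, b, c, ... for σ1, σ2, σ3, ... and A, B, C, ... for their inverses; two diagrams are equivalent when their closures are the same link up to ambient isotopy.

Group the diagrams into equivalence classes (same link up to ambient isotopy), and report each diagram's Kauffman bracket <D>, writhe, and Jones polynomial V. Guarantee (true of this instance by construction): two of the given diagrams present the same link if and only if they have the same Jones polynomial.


classes: {D1, D3} | {D2}
V(D1) = t - t^2 + 2t^3 - t^4 + t^5 - t^6  [12 crossings, <D> = -A^-6 + A^-2 - A^2 + 2A^6 - A^10 + A^14, w = +6]
V(D2) = t + t^3 - t^4  (w +4, c 14, <D> = -A^-4 + 1 + A^8)
V(D3) = t - t^2 + 2t^3 - t^4 + t^5 - t^6  [12 crossings, <D> = -A^-18 + A^-14 - A^-10 + 2A^-6 - A^-2 + A^2, w = +2]
note: comparing 3 Jones polynomials yields 2 groups


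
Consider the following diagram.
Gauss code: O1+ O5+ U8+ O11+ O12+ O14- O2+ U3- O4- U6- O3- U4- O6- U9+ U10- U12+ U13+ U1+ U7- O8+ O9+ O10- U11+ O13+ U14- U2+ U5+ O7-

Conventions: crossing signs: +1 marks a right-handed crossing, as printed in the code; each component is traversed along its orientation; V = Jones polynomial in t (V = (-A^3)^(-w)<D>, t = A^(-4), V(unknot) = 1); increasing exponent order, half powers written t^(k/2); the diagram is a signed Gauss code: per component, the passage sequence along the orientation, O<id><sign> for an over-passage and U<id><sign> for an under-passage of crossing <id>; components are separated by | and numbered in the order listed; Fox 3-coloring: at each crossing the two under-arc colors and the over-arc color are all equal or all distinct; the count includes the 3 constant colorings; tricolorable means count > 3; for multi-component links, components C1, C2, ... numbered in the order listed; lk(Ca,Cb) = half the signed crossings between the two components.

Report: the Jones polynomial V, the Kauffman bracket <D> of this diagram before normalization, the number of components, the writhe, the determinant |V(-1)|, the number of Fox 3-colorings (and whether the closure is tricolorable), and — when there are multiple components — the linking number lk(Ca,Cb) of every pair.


V(t) = -t^-3 + t^-2 - t^-1 + 3 - t + t^2 - t^3
bracket: -A^-6 + A^-2 - A^2 + 3A^6 - A^10 + A^14 - A^18, w = +2
1 component, writhe +2, over 14 crossings
det 9, colorings 27 of 3^14 — tricolorable
observation: |V(-1)| = 9: so tricolorable, since 3 divides 9


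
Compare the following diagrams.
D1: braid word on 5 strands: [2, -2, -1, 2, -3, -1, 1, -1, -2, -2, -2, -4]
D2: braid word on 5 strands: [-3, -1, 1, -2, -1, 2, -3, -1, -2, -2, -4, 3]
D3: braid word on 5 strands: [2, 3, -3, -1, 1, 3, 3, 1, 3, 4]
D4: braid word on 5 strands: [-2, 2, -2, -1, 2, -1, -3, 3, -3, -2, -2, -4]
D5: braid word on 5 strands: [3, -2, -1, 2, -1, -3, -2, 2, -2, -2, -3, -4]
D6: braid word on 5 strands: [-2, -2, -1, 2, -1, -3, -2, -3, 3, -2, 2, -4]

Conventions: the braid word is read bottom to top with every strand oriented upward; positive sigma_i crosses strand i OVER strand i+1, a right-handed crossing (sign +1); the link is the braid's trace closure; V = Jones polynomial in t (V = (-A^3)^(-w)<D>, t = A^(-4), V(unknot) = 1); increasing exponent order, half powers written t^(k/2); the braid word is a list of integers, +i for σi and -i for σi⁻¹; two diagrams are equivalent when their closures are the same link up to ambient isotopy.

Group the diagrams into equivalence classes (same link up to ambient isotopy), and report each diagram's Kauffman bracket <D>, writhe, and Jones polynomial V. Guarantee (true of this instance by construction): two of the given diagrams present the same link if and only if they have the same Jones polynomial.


grouping into links: {D1, D2, D4, D5, D6} | {D3}
V(D1) = -t^-6 + t^-5 - t^-4 + 2t^-3 - t^-2 + t^-1  (w -6, c 12, <D> = A^-14 - A^-10 + 2A^-6 - A^-2 + A^2 - A^6)
V(D2) = -t^-6 + t^-5 - t^-4 + 2t^-3 - t^-2 + t^-1  (w -6, c 12, <D> = A^-14 - A^-10 + 2A^-6 - A^-2 + A^2 - A^6)
V(D3) = t + t^3 - t^4  [10 crossings, <D> = -A^2 + A^6 + A^14, w = +6]
D4 (bracket A^-14 - A^-10 + 2A^-6 - A^-2 + A^2 - A^6; 12 crossings at w = -6): V = -t^-6 + t^-5 - t^-4 + 2t^-3 - t^-2 + t^-1
V(D5) = -t^-6 + t^-5 - t^-4 + 2t^-3 - t^-2 + t^-1  (w -6, c 12, <D> = A^-14 - A^-10 + 2A^-6 - A^-2 + A^2 - A^6)
V(D6) = -t^-6 + t^-5 - t^-4 + 2t^-3 - t^-2 + t^-1  [12 crossings, <D> = A^-14 - A^-10 + 2A^-6 - A^-2 + A^2 - A^6, w = -6]
why: comparing 6 Jones polynomials yields 2 groups


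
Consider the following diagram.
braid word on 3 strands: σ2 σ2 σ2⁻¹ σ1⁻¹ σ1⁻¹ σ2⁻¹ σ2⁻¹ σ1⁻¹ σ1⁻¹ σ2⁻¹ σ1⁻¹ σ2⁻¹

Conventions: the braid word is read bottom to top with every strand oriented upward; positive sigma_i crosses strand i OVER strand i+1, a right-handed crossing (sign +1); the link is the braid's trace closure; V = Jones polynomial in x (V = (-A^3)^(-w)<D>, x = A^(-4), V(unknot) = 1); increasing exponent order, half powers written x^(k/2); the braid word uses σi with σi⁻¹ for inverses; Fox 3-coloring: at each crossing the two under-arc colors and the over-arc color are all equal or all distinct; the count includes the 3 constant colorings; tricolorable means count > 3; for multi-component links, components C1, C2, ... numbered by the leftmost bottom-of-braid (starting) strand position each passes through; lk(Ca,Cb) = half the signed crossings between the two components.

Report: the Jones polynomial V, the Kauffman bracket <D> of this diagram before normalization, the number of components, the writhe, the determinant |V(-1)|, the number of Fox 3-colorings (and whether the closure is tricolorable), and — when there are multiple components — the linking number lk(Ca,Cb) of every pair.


V(x) = -x^-8 + x^-5 + x^-3
bracket: A^-12 + A^-4 - A^8, w = -8
1 component, writhe -8, over 12 crossings
det 3, colorings 9 of 3^12 — tricolorable
observation: V spans 5 powers of x: at least 5 crossings in any diagram


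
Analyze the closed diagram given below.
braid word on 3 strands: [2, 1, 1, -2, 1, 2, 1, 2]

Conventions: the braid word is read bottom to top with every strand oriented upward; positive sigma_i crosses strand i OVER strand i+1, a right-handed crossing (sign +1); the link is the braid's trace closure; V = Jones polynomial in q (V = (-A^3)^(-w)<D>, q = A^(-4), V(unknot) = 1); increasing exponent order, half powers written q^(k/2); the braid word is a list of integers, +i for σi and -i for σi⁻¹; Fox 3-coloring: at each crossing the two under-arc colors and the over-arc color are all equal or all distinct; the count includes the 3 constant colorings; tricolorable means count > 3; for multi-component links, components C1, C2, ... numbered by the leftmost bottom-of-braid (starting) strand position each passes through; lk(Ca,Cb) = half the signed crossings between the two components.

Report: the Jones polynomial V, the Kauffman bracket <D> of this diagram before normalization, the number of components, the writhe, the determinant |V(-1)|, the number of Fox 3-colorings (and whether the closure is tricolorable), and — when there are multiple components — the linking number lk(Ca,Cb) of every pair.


V = q^2 + 2q^4 - 2q^5 + q^6 - 2q^7 + q^8
<D> = A^-14 - 2A^-10 + A^-6 - 2A^-2 + 2A^2 + A^10 (w = +6)
1 component over 8 crossings, w = +6
27 Fox colorings among 3^8, |V(-1)| = 9: tricolorable
why: |V(-1)| = 9: so tricolorable, since 3 divides 9


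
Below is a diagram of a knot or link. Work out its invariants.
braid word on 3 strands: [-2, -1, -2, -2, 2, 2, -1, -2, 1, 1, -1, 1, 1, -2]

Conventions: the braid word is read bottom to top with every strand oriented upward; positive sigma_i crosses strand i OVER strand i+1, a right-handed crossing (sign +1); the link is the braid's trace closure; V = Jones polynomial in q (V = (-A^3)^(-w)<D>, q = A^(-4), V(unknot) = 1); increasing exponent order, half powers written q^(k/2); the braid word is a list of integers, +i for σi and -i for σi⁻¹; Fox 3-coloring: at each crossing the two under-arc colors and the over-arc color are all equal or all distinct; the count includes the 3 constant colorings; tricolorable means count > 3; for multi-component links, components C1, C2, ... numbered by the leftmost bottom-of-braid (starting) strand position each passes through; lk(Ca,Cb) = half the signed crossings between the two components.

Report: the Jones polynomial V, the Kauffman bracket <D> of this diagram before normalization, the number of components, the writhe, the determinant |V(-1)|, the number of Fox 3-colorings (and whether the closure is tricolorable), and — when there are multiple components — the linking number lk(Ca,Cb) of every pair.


V(q) = -q^-5 + q^-4 - q^-3 + 2q^-2 - q^-1 + 2 - q
bracket: -A^-10 + 2A^-6 - A^-2 + 2A^2 - A^6 + A^10 - A^14, w = -2
1 component, writhe -2, over 14 crossings
det 9, colorings 9 of 3^14 — tricolorable
observation: w = -2 (over 14 crossings) is diagram-only; (-A^3)^(2) removes it from V


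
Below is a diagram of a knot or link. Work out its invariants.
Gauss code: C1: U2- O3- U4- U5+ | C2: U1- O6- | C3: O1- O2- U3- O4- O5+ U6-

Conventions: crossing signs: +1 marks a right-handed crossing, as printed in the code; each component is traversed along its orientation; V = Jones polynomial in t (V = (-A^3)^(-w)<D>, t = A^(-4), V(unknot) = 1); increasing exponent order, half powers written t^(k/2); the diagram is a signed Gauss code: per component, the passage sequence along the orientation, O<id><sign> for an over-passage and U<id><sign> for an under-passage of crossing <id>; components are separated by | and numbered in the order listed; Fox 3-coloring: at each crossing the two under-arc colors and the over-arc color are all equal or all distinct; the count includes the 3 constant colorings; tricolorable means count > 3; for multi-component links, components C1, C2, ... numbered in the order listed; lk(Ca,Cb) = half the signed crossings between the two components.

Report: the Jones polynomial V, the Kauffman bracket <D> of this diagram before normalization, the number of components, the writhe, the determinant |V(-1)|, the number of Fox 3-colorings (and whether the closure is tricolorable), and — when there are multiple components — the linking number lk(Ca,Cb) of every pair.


Jones polynomial: V(t) = t^-5 + 2t^-3 + t^-1
<D> = A^-8 + 2 + A^8; writhe -4
components 3, writhe -4 (6 crossings)
linking number lk(C1,C2) = 0
lk(C1,C3): -1
lk(C2,C3) = -1
3-colorings: 3 of 3^6, det 4 — not tricolorable
note: |V(-1)| = 4: so not tricolorable, since 3 does not divide 4


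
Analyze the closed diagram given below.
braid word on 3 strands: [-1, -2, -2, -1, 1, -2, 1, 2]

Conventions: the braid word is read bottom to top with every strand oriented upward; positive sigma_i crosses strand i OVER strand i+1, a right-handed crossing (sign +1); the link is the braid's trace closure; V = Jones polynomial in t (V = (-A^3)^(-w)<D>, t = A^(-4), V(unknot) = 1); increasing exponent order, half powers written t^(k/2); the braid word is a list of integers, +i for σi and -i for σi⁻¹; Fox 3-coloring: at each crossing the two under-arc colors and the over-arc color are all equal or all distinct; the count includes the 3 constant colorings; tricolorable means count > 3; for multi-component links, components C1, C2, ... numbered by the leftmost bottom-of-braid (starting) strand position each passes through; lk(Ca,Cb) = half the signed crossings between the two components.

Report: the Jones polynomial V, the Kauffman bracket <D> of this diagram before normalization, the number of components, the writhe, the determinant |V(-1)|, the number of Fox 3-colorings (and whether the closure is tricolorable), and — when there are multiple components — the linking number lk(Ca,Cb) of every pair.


V(t) = -t^-4 + t^-3 + t^-1
bracket: A^-2 + A^6 - A^10, w = -2
1 component, writhe -2, over 8 crossings
det 3, colorings 9 of 3^8 — tricolorable
observation: det 3 = |V(-1)|; divisible by 3, so tricolorable


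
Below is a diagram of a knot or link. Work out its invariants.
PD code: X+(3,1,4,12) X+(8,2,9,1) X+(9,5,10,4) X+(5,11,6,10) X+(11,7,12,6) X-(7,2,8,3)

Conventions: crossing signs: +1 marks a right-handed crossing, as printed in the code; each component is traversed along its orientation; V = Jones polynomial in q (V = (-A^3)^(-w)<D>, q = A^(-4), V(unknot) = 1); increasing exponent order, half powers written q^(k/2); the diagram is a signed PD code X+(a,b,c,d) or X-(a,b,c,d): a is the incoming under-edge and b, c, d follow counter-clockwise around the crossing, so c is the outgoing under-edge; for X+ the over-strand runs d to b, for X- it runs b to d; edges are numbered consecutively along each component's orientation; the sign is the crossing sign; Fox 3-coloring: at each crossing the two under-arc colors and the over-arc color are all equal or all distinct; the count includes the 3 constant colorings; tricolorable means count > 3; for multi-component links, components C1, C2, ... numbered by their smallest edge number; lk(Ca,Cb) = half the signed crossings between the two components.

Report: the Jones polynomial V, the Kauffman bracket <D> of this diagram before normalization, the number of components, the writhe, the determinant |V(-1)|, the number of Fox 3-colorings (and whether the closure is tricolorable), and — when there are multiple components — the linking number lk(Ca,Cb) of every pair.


Jones polynomial: V(q) = q + q^3 - q^4
<D> = -A^-4 + 1 + A^8; writhe +4
components 1, writhe +4 (6 crossings)
3-colorings: 9 of 3^6, det 3 — tricolorable
note: w = +4 (over 6 crossings) is diagram-only; (-A^3)^(-4) removes it from V


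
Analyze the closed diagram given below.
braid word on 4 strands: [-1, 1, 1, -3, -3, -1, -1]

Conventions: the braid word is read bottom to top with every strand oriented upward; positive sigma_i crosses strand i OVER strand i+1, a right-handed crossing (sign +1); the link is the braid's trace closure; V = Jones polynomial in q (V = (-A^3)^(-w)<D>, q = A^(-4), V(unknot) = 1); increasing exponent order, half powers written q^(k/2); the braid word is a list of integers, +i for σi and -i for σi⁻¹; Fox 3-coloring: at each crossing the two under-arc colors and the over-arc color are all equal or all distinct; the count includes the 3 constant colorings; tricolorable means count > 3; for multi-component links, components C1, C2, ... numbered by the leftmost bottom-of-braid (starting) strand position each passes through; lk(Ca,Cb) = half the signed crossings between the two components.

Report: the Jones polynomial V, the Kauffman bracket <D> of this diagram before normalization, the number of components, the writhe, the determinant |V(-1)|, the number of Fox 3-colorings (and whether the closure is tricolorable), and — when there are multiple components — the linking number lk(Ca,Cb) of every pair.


V(q) = q^-3 + q^-2 + q^-1 + 1
bracket: -A^-9 - A^-5 - A^-1 - A^3, w = -3
3 components, writhe -3, over 7 crossings
lk(C1,C2) = 0
linking number lk(C1,C3) = 0
lk(C2,C3): -1
det 0, colorings 9 of 3^7 — tricolorable
observation: w = -3 (over 7 crossings) is diagram-only; (-A^3)^(3) removes it from V


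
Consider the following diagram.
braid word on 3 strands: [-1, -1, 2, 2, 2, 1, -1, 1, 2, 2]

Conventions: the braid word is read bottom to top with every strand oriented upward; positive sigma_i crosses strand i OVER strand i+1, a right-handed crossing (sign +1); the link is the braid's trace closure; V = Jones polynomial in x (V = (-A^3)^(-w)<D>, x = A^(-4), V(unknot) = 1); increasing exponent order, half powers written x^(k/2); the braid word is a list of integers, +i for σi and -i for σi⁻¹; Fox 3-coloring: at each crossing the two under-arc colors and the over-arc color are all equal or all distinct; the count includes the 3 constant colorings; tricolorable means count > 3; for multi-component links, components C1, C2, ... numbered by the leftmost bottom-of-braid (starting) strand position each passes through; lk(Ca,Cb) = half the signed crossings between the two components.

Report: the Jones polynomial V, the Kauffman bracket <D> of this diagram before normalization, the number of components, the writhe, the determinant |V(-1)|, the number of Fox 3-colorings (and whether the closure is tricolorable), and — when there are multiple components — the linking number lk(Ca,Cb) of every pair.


V(x) = x - x^2 + 2x^3 - x^4 + x^5 - x^6
bracket: -A^-12 + A^-8 - A^-4 + 2 - A^4 + A^8, w = +4
1 component, writhe +4, over 10 crossings
det 7, colorings 3 of 3^10 — not tricolorable
observation: w = +4 (over 10 crossings) is diagram-only; (-A^3)^(-4) removes it from V


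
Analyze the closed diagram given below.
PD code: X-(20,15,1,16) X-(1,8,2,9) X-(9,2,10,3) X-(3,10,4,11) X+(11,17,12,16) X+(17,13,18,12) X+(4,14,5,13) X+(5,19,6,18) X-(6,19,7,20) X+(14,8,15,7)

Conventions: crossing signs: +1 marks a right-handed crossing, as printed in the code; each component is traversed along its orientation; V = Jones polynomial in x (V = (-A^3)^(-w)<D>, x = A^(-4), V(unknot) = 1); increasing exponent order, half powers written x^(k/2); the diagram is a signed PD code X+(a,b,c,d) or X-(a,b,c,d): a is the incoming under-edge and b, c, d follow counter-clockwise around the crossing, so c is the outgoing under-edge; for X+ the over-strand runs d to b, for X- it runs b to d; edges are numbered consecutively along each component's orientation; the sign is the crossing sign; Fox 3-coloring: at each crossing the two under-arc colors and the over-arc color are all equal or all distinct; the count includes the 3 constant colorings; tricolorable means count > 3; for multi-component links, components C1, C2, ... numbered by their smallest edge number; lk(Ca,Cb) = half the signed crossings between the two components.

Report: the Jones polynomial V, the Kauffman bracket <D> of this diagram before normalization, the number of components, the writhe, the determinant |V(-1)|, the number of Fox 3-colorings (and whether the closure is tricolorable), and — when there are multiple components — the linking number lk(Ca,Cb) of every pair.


V = -x^-3 + 2x^-2 - 2x^-1 + 3 - 2x + 2x^2 - x^3
<D> = -A^-12 + 2A^-8 - 2A^-4 + 3 - 2A^4 + 2A^8 - A^12 (w = 0)
1 component over 10 crossings, w = 0
3 Fox colorings among 3^10, |V(-1)| = 13: not tricolorable
why: |V(-1)| = 13: so not tricolorable, since 3 does not divide 13


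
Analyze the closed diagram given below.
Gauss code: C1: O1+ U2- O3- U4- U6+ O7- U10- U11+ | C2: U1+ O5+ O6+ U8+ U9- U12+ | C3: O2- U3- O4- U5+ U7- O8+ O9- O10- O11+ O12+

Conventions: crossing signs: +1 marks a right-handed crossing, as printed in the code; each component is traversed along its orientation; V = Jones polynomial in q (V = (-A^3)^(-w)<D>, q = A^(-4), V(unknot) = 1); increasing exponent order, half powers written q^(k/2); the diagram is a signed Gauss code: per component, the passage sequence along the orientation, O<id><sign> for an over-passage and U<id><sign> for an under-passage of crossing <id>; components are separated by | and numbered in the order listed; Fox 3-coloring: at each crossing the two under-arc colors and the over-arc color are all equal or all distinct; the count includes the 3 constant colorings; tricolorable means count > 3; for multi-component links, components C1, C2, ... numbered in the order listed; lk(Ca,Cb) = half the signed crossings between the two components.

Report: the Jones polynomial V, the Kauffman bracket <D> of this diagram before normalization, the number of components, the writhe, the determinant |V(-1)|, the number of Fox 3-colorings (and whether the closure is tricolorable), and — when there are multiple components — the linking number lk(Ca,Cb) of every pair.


V(q) = q^-3 + q^-1 + q + q^3
bracket: A^-12 + A^-4 + A^4 + A^12, w = 0
3 components, writhe 0, over 12 crossings
lk(C1,C2) = +1
linking number lk(C1,C3) = -2
lk(C2,C3): +1
det 4, colorings 3 of 3^12 — not tricolorable
observation: span 6 respects span(V) <= c + mu - 1 = 14 for this 3-component diagram
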